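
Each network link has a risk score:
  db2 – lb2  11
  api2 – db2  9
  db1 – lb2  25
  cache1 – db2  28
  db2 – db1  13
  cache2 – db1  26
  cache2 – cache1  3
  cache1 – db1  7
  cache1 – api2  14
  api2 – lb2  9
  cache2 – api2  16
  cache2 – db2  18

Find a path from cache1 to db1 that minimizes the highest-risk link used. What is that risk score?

7

Comparing a few candidate routes:
cache1 - api2 - db2 - db1: max(14, 9, 13) = 14
cache1 - cache2 - api2 - lb2 - db2 - db1: max(3, 16, 9, 11, 13) = 16
cache1 - db1: max(7) = 7
cache1 - cache2 - db2 - db1: max(3, 18, 13) = 18
cache1 - api2 - lb2 - db2 - db1: max(14, 9, 11, 13) = 14
cache1 - cache2 - api2 - db2 - db1: max(3, 16, 9, 13) = 16
Smallest bottleneck: 7.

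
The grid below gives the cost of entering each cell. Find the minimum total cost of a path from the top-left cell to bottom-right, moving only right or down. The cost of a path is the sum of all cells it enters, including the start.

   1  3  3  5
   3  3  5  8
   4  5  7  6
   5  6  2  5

One optimal route is (0,0)→(0,1)→(1,1)→(2,1)→(3,1)→(3,2)→(3,3).
Its cost is 1 + 3 + 3 + 5 + 6 + 2 + 5 = 25.
For comparison, the top-then-right route costs 31.

25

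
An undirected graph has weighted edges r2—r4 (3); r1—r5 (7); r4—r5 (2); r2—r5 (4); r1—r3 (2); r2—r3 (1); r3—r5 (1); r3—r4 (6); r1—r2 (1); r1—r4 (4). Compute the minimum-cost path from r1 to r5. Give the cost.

3

A few of the r1→r5 routes:
r1 → r4 → r5: 4 + 2 = 6
r1 → r2 → r4 → r5: 1 + 3 + 2 = 6
r1 → r2 → r5: 1 + 4 = 5
r1 → r3 → r5: 2 + 1 = 3
r1 → r2 → r3 → r5: 1 + 1 + 1 = 3
Best route has total 3.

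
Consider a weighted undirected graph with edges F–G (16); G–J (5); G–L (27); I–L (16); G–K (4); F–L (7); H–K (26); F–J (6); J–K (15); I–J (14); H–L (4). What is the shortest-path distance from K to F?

15

Comparing a few candidate routes:
K-J-F: 15 + 6 = 21
K-G-J-F: 4 + 5 + 6 = 15
K-G-F: 4 + 16 = 20
Shortest: 15.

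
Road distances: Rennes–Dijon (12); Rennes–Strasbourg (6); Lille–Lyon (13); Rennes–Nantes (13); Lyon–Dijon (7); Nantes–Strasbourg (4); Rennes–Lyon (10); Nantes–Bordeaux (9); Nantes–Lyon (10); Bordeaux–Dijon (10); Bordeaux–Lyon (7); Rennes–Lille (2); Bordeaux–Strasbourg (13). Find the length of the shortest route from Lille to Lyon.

12

Checking several routes:
Lille→Rennes→Lyon: 2 + 10 = 12
Lille→Rennes→Dijon→Lyon: 2 + 12 + 7 = 21
Lille→Lyon: 13
Lille→Rennes→Strasbourg→Nantes→Lyon: 2 + 6 + 4 + 10 = 22
Best route has total 12.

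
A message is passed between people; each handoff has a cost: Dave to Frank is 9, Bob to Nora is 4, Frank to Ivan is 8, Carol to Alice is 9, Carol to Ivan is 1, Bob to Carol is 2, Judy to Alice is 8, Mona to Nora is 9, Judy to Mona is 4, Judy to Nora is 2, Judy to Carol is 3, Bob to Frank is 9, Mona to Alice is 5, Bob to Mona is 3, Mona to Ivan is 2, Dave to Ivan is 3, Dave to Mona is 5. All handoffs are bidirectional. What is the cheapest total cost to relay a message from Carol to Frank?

A few of the Carol→Frank routes:
Carol → Ivan → Frank: 1 + 8 = 9
Carol → Bob → Frank: 2 + 9 = 11
Carol → Ivan → Dave → Frank: 1 + 3 + 9 = 13
Shortest: 9.

9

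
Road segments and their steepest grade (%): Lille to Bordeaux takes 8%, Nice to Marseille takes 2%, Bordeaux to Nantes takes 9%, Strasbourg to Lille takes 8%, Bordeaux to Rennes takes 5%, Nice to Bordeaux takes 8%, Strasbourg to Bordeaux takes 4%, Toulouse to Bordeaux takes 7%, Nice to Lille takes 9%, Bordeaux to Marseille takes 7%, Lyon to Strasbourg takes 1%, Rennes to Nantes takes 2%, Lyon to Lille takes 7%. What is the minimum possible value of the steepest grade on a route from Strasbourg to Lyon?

1

Candidate routes:
Strasbourg → Bordeaux → Nice → Lille → Lyon: max(4, 8, 9, 7) = 9
Strasbourg → Lyon: max(1) = 1
Strasbourg → Bordeaux → Lille → Lyon: max(4, 8, 7) = 8
Strasbourg → Bordeaux → Marseille → Nice → Lille → Lyon: max(4, 7, 2, 9, 7) = 9
Strasbourg → Lille → Lyon: max(8, 7) = 8
Best route has worst link 1%.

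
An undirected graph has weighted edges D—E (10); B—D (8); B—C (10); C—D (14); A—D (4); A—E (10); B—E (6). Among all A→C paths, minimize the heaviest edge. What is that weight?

10

Some routes from A to C:
A → D → C: max(4, 14) = 14
A → D → B → C: max(4, 8, 10) = 10
A → D → E → B → C: max(4, 10, 6, 10) = 10
A → E → D → B → C: max(10, 10, 8, 10) = 10
A → E → B → C: max(10, 6, 10) = 10
Best route has worst link 10.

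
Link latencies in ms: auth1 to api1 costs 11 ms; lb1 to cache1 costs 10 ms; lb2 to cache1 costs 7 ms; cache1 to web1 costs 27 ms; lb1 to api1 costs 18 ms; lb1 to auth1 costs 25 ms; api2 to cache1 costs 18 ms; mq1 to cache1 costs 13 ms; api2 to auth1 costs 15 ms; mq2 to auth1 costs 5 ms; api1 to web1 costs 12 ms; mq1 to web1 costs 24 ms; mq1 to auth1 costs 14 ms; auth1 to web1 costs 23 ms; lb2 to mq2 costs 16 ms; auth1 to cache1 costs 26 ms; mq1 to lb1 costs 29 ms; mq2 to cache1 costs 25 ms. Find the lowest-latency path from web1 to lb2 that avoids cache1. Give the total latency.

44

Checking several routes:
web1 - auth1 - mq2 - lb2: 23 + 5 + 16 = 44
web1 - mq1 - auth1 - mq2 - lb2: 24 + 14 + 5 + 16 = 59
web1 - api1 - auth1 - mq2 - lb2: 12 + 11 + 5 + 16 = 44
Best route has total 44 ms.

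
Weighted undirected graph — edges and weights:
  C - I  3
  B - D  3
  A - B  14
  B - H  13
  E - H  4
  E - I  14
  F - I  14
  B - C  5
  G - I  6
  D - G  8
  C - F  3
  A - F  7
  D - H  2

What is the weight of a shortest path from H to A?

19

A few of the H→A routes:
H-D-B-C-F-A: 2 + 3 + 5 + 3 + 7 = 20
H-B-C-F-A: 13 + 5 + 3 + 7 = 28
H-D-B-A: 2 + 3 + 14 = 19
H-B-A: 13 + 14 = 27
The minimum is 19.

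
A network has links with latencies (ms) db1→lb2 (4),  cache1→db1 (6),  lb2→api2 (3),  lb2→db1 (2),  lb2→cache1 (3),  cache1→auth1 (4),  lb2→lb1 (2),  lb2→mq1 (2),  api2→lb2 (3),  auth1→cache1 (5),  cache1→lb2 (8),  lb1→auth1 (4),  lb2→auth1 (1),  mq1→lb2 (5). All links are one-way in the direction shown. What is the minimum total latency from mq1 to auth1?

6

Candidate routes:
mq1→lb2→cache1→auth1: 5 + 3 + 4 = 12
mq1→lb2→auth1: 5 + 1 = 6
mq1→lb2→lb1→auth1: 5 + 2 + 4 = 11
Shortest: 6 ms.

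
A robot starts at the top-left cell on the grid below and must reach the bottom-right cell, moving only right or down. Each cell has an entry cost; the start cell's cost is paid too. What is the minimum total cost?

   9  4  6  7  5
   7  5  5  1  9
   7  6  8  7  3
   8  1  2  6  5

38

Take (0,0)→(0,1)→(1,1)→(2,1)→(3,1)→(3,2)→(3,3)→(3,4) for a total of 9 + 4 + 5 + 6 + 1 + 2 + 6 + 5 = 38.
(Top row then right column would cost 48.)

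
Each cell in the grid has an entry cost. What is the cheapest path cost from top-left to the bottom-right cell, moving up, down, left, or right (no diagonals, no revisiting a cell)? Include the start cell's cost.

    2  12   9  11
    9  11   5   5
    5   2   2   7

27

One optimal route is r0c0 -> r1c0 -> r2c0 -> r2c1 -> r2c2 -> r2c3.
Its cost is 2 + 9 + 5 + 2 + 2 + 7 = 27.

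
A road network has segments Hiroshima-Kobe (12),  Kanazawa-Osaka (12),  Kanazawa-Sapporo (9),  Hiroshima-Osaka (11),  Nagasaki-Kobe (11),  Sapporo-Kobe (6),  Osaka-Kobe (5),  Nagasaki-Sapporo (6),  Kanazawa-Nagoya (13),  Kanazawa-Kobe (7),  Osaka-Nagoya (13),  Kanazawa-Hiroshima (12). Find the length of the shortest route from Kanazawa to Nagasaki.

Comparing a few candidate routes:
Kanazawa-Kobe-Sapporo-Nagasaki: 7 + 6 + 6 = 19
Kanazawa-Kobe-Nagasaki: 7 + 11 = 18
Kanazawa-Sapporo-Nagasaki: 9 + 6 = 15
Kanazawa-Osaka-Kobe-Nagasaki: 12 + 5 + 11 = 28
Kanazawa-Sapporo-Kobe-Nagasaki: 9 + 6 + 11 = 26
Best route has total 15.

15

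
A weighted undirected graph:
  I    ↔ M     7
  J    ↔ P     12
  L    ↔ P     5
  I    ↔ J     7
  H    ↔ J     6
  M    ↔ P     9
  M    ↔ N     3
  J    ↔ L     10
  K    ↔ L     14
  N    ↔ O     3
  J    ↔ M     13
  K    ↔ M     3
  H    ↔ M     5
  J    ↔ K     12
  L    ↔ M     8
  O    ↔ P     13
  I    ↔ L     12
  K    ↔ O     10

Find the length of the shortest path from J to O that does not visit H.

19

Comparing a few candidate routes:
J→L→M→N→O: 10 + 8 + 3 + 3 = 24
J→K→O: 12 + 10 = 22
J→I→M→N→O: 7 + 7 + 3 + 3 = 20
J→M→N→O: 13 + 3 + 3 = 19
J→K→M→N→O: 12 + 3 + 3 + 3 = 21
Shortest: 19.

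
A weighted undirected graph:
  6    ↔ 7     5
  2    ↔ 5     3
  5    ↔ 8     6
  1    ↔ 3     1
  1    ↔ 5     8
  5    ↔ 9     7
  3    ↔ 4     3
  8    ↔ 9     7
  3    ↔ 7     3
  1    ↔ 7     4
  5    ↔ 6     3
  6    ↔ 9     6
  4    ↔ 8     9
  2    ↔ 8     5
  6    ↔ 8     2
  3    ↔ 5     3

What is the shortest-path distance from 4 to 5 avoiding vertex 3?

Checking several routes:
4 → 8 → 2 → 5: 9 + 5 + 3 = 17
4 → 8 → 6 → 9 → 5: 9 + 2 + 6 + 7 = 24
4 → 8 → 5: 9 + 6 = 15
4 → 8 → 6 → 5: 9 + 2 + 3 = 14
4 → 8 → 9 → 6 → 5: 9 + 7 + 6 + 3 = 25
4 → 8 → 9 → 5: 9 + 7 + 7 = 23
Shortest: 14.

14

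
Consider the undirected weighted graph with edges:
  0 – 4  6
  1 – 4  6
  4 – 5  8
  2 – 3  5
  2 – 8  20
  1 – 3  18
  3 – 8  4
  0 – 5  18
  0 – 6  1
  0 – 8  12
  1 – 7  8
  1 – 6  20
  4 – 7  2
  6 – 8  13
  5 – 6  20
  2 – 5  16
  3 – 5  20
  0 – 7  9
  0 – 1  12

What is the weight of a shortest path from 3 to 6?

17

Some routes from 3 to 6:
3 -> 8 -> 0 -> 6: 4 + 12 + 1 = 17
3 -> 8 -> 6: 4 + 13 = 17
3 -> 1 -> 0 -> 6: 18 + 12 + 1 = 31
3 -> 1 -> 7 -> 4 -> 0 -> 6: 18 + 8 + 2 + 6 + 1 = 35
3 -> 1 -> 4 -> 0 -> 6: 18 + 6 + 6 + 1 = 31
Shortest: 17.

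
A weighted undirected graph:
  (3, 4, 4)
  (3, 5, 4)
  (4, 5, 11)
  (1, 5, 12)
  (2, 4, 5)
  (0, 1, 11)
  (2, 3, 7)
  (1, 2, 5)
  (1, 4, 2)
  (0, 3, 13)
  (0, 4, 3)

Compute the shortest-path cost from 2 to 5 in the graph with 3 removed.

Comparing a few candidate routes:
2 - 1 - 5: 5 + 12 = 17
2 - 1 - 4 - 5: 5 + 2 + 11 = 18
2 - 4 - 5: 5 + 11 = 16
Best route has total 16.

16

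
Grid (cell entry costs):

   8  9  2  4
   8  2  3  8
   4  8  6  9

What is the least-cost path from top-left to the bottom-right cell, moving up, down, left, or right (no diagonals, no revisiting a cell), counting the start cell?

Cheapest: (0,0) → (1,0) → (1,1) → (1,2) → (2,2) → (2,3)
  8 + 8 + 2 + 3 + 6 + 9 = 36

36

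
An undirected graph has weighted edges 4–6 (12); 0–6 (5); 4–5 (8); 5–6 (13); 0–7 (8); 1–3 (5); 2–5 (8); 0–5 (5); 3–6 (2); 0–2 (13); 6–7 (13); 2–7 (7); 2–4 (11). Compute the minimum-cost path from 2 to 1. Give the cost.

25

Some routes from 2 to 1:
2 -> 0 -> 6 -> 3 -> 1: 13 + 5 + 2 + 5 = 25
2 -> 7 -> 6 -> 3 -> 1: 7 + 13 + 2 + 5 = 27
2 -> 7 -> 0 -> 6 -> 3 -> 1: 7 + 8 + 5 + 2 + 5 = 27
2 -> 5 -> 0 -> 6 -> 3 -> 1: 8 + 5 + 5 + 2 + 5 = 25
Best route has total 25.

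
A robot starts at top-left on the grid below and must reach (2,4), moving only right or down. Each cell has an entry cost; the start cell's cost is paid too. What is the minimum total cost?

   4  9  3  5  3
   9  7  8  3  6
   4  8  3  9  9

One optimal route is r0c0→r0c1→r0c2→r0c3→r0c4→r1c4→r2c4.
Its cost is 4 + 9 + 3 + 5 + 3 + 6 + 9 = 39.

39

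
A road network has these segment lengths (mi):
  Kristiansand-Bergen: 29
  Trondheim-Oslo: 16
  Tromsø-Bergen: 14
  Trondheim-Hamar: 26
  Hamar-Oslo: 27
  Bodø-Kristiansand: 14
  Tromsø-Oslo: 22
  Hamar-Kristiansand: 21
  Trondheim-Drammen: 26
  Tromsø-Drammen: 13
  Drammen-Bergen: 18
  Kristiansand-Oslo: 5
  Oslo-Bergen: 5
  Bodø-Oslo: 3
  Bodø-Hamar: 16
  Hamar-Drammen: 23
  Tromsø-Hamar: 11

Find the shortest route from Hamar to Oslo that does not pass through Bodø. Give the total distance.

26

A few of the Hamar→Oslo routes:
Hamar - Kristiansand - Oslo: 21 + 5 = 26
Hamar - Oslo: 27
Hamar - Tromsø - Bergen - Oslo: 11 + 14 + 5 = 30
Shortest: 26 mi.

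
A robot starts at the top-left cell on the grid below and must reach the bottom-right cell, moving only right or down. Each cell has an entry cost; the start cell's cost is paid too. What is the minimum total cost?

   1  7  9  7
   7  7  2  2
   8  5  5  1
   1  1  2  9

29

Path [0,0] -> [0,1] -> [1,1] -> [1,2] -> [1,3] -> [2,3] -> [3,3]: 1 + 7 + 7 + 2 + 2 + 1 + 9 = 29.
(Top row then right column would cost 36.)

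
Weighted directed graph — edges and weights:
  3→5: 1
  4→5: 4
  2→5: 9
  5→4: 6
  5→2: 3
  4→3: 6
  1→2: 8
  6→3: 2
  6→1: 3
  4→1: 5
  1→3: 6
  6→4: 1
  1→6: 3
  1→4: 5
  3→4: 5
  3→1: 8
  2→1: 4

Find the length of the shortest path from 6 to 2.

Some routes from 6 to 2:
6→1→3→5→2: 3 + 6 + 1 + 3 = 13
6→4→5→2: 1 + 4 + 3 = 8
6→4→3→5→2: 1 + 6 + 1 + 3 = 11
6→4→1→2: 1 + 5 + 8 = 14
6→1→2: 3 + 8 = 11
6→3→5→2: 2 + 1 + 3 = 6
The minimum is 6.

6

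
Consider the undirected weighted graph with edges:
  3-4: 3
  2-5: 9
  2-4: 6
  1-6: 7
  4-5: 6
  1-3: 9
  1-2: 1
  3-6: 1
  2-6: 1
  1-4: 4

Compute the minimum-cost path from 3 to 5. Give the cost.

Comparing a few candidate routes:
3 -> 6 -> 2 -> 1 -> 4 -> 5: 1 + 1 + 1 + 4 + 6 = 13
3 -> 6 -> 2 -> 5: 1 + 1 + 9 = 11
3 -> 4 -> 5: 3 + 6 = 9
Shortest: 9.

9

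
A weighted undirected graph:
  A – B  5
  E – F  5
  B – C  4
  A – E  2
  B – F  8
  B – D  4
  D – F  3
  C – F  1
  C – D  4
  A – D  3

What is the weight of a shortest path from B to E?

7

Some routes from B to E:
B → A → E: 5 + 2 = 7
B → D → A → E: 4 + 3 + 2 = 9
B → C → F → E: 4 + 1 + 5 = 10
B → D → F → E: 4 + 3 + 5 = 12
Best route has total 7.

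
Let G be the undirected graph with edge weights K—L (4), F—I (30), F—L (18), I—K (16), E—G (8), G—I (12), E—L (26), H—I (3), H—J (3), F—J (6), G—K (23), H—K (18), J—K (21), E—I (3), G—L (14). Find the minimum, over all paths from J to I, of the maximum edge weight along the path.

A few of the J→I routes:
J - F - L - G - I: max(6, 18, 14, 12) = 18
J - F - L - G - E - I: max(6, 18, 14, 8, 3) = 18
J - F - L - K - H - I: max(6, 18, 4, 18, 3) = 18
J - H - I: max(3, 3) = 3
Best route has worst link 3.

3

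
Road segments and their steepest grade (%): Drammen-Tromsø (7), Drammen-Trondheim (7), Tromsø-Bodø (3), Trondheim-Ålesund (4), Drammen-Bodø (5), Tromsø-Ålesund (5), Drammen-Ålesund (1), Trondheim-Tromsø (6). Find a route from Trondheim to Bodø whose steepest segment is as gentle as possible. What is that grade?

5

A few of the Trondheim→Bodø routes:
Trondheim→Ålesund→Tromsø→Bodø: max(4, 5, 3) = 5
Trondheim→Ålesund→Drammen→Tromsø→Bodø: max(4, 1, 7, 3) = 7
Trondheim→Tromsø→Bodø: max(6, 3) = 6
Trondheim→Tromsø→Drammen→Bodø: max(6, 7, 5) = 7
Trondheim→Tromsø→Ålesund→Drammen→Bodø: max(6, 5, 1, 5) = 6
Trondheim→Ålesund→Drammen→Bodø: max(4, 1, 5) = 5
The minimum achievable maximum is 5%.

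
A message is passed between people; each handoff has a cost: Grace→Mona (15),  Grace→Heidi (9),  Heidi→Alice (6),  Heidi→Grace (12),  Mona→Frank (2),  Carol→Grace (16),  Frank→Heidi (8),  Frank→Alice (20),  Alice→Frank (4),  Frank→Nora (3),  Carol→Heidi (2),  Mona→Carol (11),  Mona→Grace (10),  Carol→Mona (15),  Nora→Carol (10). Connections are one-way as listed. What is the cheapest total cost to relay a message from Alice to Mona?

Paths from Alice to Mona:
Alice - Frank - Heidi - Grace - Mona: 4 + 8 + 12 + 15 = 39
Alice - Frank - Nora - Carol - Heidi - Grace - Mona: 4 + 3 + 10 + 2 + 12 + 15 = 46
Alice - Frank - Nora - Carol - Mona: 4 + 3 + 10 + 15 = 32
Alice - Frank - Nora - Carol - Grace - Mona: 4 + 3 + 10 + 16 + 15 = 48
Shortest: 32.

32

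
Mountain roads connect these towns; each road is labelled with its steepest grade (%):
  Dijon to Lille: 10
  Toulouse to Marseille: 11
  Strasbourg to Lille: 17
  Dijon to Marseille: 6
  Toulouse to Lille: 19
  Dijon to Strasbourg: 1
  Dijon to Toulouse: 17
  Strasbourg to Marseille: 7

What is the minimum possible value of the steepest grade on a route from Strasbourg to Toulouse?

Some routes from Strasbourg to Toulouse:
Strasbourg-Lille-Dijon-Toulouse: max(17, 10, 17) = 17
Strasbourg-Marseille-Dijon-Toulouse: max(7, 6, 17) = 17
Strasbourg-Dijon-Marseille-Toulouse: max(1, 6, 11) = 11
Strasbourg-Marseille-Toulouse: max(7, 11) = 11
Strasbourg-Dijon-Toulouse: max(1, 17) = 17
Smallest bottleneck: 11%.

11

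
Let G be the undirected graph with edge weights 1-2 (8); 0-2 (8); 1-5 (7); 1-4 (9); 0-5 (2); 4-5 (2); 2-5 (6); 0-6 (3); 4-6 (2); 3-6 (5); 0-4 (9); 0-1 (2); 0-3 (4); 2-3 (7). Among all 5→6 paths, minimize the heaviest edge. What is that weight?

Comparing a few candidate routes:
5-0-6: max(2, 3) = 3
5-0-3-6: max(2, 4, 5) = 5
5-4-6: max(2, 2) = 2
Smallest bottleneck: 2.

2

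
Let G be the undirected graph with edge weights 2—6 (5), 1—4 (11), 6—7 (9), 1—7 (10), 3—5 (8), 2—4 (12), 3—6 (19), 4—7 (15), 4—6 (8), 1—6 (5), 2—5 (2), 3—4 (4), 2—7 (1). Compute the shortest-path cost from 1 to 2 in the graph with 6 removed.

Paths from 1 to 2 avoiding 6:
1 → 4 → 3 → 5 → 2: 11 + 4 + 8 + 2 = 25
1 → 7 → 2: 10 + 1 = 11
1 → 4 → 7 → 2: 11 + 15 + 1 = 27
1 → 7 → 4 → 2: 10 + 15 + 12 = 37
1 → 7 → 4 → 3 → 5 → 2: 10 + 15 + 4 + 8 + 2 = 39
1 → 4 → 2: 11 + 12 = 23
Best route has total 11.

11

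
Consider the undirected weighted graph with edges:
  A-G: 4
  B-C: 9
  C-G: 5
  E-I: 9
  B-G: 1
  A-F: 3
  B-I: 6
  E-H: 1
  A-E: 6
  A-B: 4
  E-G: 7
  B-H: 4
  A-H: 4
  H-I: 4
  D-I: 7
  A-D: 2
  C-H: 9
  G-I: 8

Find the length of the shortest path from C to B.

Checking several routes:
C → B: 9
C → H → B: 9 + 4 = 13
C → G → B: 5 + 1 = 6
C → G → A → B: 5 + 4 + 4 = 13
Best route has total 6.

6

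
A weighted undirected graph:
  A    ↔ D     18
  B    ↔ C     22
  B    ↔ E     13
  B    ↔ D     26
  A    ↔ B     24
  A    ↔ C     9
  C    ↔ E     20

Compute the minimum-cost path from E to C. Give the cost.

20

Candidate routes:
E - B - D - A - C: 13 + 26 + 18 + 9 = 66
E - B - C: 13 + 22 = 35
E - B - A - C: 13 + 24 + 9 = 46
E - C: 20
Shortest: 20.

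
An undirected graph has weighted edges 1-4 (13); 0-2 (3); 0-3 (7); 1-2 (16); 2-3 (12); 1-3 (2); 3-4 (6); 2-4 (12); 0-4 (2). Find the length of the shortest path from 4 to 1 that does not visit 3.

Routes from 4 to 1 avoiding 3:
4→1: 13
4→2→1: 12 + 16 = 28
4→0→2→1: 2 + 3 + 16 = 21
Best route has total 13.

13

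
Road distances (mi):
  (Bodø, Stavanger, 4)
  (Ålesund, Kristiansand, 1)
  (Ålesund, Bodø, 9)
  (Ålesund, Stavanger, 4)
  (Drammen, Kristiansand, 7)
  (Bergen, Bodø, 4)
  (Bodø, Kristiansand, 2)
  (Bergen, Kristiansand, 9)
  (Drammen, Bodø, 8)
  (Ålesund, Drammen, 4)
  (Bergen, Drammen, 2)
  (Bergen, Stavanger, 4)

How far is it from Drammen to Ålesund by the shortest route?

4

Checking several routes:
Drammen-Kristiansand-Ålesund: 7 + 1 = 8
Drammen-Bergen-Bodø-Kristiansand-Ålesund: 2 + 4 + 2 + 1 = 9
Drammen-Ålesund: 4
Drammen-Bergen-Kristiansand-Ålesund: 2 + 9 + 1 = 12
Drammen-Bergen-Stavanger-Ålesund: 2 + 4 + 4 = 10
Drammen-Bodø-Kristiansand-Ålesund: 8 + 2 + 1 = 11
Best route has total 4 mi.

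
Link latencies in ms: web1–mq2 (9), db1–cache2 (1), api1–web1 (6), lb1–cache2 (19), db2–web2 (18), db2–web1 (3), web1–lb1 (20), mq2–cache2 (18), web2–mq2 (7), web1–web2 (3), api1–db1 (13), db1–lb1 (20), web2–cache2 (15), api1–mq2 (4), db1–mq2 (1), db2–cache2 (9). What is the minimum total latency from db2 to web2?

6

A few of the db2→web2 routes:
db2 → web2: 18
db2 → cache2 → db1 → mq2 → web2: 9 + 1 + 1 + 7 = 18
db2 → web1 → web2: 3 + 3 = 6
The minimum is 6 ms.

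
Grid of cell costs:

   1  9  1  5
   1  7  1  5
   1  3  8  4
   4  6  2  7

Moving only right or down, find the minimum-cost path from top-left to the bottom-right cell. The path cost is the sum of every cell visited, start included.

21

One optimal route is r0c0→r1c0→r2c0→r2c1→r3c1→r3c2→r3c3.
Its cost is 1 + 1 + 1 + 3 + 6 + 2 + 7 = 21.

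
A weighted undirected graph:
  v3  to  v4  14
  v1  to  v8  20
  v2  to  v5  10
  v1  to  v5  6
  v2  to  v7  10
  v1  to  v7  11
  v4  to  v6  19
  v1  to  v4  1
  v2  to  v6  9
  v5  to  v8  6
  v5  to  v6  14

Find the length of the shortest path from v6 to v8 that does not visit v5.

Candidate routes:
v6 → v4 → v1 → v8: 19 + 1 + 20 = 40
v6 → v2 → v7 → v1 → v8: 9 + 10 + 11 + 20 = 50
Shortest: 40.

40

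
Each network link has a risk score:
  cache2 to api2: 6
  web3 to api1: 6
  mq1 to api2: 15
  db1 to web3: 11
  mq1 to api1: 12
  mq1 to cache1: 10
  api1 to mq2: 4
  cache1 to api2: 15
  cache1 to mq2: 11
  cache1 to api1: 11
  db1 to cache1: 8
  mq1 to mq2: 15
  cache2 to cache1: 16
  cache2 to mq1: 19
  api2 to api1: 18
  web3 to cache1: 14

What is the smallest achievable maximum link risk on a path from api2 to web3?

15

Comparing a few candidate routes:
api2 -> mq1 -> api1 -> mq2 -> cache1 -> web3: max(15, 12, 4, 11, 14) = 15
api2 -> mq1 -> api1 -> web3: max(15, 12, 6) = 15
api2 -> mq1 -> api1 -> cache1 -> db1 -> web3: max(15, 12, 11, 8, 11) = 15
api2 -> mq1 -> api1 -> mq2 -> cache1 -> db1 -> web3: max(15, 12, 4, 11, 8, 11) = 15
api2 -> mq1 -> api1 -> cache1 -> web3: max(15, 12, 11, 14) = 15
Smallest bottleneck: 15.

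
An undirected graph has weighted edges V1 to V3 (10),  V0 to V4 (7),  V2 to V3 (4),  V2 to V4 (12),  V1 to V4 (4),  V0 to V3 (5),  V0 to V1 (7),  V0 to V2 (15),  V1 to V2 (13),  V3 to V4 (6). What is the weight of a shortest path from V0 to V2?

Checking several routes:
V0 → V2: 15
V0 → V4 → V2: 7 + 12 = 19
V0 → V1 → V2: 7 + 13 = 20
V0 → V4 → V3 → V2: 7 + 6 + 4 = 17
V0 → V3 → V2: 5 + 4 = 9
The minimum is 9.

9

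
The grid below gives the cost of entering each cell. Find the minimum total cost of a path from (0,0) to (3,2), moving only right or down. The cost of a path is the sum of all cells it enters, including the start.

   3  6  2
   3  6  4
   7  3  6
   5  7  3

24

Take (0,0) -> (0,1) -> (0,2) -> (1,2) -> (2,2) -> (3,2) for a total of 3 + 6 + 2 + 4 + 6 + 3 = 24.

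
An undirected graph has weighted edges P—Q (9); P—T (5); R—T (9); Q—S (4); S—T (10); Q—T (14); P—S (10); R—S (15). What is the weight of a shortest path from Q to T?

14

A few of the Q→T routes:
Q-P-T: 9 + 5 = 14
Q-S-T: 4 + 10 = 14
Q-T: 14
Best route has total 14.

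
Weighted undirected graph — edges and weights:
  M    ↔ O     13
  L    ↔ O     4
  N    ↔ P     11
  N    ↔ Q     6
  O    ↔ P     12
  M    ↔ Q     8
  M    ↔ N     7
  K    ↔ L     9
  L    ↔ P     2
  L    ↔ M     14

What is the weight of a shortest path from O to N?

Comparing a few candidate routes:
O-M-Q-N: 13 + 8 + 6 = 27
O-L-P-N: 4 + 2 + 11 = 17
O-L-M-N: 4 + 14 + 7 = 25
O-L-M-Q-N: 4 + 14 + 8 + 6 = 32
O-P-N: 12 + 11 = 23
O-M-N: 13 + 7 = 20
The minimum is 17.

17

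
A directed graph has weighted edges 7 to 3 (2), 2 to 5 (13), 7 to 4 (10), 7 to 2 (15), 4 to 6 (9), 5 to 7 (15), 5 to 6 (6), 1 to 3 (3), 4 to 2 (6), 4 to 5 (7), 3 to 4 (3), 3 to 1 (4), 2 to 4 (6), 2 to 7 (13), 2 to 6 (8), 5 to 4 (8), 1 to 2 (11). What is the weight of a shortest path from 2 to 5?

Paths from 2 to 5:
2 -> 7 -> 4 -> 5: 13 + 10 + 7 = 30
2 -> 4 -> 5: 6 + 7 = 13
2 -> 7 -> 3 -> 4 -> 5: 13 + 2 + 3 + 7 = 25
2 -> 5: 13
Best route has total 13.

13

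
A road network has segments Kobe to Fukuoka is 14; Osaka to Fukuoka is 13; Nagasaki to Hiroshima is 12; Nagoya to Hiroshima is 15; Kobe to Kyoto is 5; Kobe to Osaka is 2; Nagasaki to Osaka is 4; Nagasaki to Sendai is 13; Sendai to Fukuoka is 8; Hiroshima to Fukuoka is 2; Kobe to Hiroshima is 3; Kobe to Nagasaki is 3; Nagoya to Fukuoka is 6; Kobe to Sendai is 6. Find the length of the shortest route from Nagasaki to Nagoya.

A few of the Nagasaki→Nagoya routes:
Nagasaki - Kobe - Hiroshima - Nagoya: 3 + 3 + 15 = 21
Nagasaki - Osaka - Kobe - Hiroshima - Fukuoka - Nagoya: 4 + 2 + 3 + 2 + 6 = 17
Nagasaki - Hiroshima - Fukuoka - Nagoya: 12 + 2 + 6 = 20
Nagasaki - Kobe - Hiroshima - Fukuoka - Nagoya: 3 + 3 + 2 + 6 = 14
Shortest: 14.

14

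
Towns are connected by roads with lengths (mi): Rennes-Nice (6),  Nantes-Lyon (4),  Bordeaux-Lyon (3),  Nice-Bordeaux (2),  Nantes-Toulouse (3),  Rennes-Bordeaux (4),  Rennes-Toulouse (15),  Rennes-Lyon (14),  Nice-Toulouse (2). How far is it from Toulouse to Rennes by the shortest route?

Some routes from Toulouse to Rennes:
Toulouse -> Nice -> Bordeaux -> Rennes: 2 + 2 + 4 = 8
Toulouse -> Nice -> Rennes: 2 + 6 = 8
Toulouse -> Rennes: 15
Toulouse -> Nantes -> Lyon -> Bordeaux -> Rennes: 3 + 4 + 3 + 4 = 14
Shortest: 8 mi.

8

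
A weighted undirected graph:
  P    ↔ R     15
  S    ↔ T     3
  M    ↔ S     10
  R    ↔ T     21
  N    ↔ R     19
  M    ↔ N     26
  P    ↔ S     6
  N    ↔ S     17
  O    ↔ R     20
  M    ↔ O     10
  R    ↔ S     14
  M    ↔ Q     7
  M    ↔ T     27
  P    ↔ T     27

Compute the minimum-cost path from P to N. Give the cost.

23

Checking several routes:
P-R-N: 15 + 19 = 34
P-S-N: 6 + 17 = 23
P-S-R-N: 6 + 14 + 19 = 39
Best route has total 23.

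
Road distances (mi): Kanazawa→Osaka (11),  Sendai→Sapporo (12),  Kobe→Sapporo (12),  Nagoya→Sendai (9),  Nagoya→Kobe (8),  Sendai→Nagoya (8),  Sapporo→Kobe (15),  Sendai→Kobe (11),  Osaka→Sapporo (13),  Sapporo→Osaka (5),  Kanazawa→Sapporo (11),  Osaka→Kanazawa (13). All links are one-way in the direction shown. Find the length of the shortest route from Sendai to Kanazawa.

Paths from Sendai to Kanazawa:
Sendai - Nagoya - Kobe - Sapporo - Osaka - Kanazawa: 8 + 8 + 12 + 5 + 13 = 46
Sendai - Sapporo - Osaka - Kanazawa: 12 + 5 + 13 = 30
Sendai - Kobe - Sapporo - Osaka - Kanazawa: 11 + 12 + 5 + 13 = 41
Best route has total 30 mi.

30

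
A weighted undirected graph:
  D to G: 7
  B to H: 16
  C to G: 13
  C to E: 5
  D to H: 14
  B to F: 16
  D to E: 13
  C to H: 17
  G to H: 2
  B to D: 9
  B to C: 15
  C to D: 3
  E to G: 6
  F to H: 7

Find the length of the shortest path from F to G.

9

A few of the F→G routes:
F-H-C-D-G: 7 + 17 + 3 + 7 = 34
F-B-H-G: 16 + 16 + 2 = 34
F-B-D-G: 16 + 9 + 7 = 32
F-H-G: 7 + 2 = 9
F-H-D-G: 7 + 14 + 7 = 28
F-H-C-E-G: 7 + 17 + 5 + 6 = 35
Best route has total 9.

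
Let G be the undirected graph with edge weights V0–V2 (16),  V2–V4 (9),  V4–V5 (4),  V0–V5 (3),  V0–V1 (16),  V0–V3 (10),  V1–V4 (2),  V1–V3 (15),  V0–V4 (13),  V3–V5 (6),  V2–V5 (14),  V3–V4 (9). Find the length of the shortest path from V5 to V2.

13

A few of the V5→V2 routes:
V5 - V3 - V4 - V2: 6 + 9 + 9 = 24
V5 - V4 - V2: 4 + 9 = 13
V5 - V0 - V2: 3 + 16 = 19
V5 - V2: 14
Best route has total 13.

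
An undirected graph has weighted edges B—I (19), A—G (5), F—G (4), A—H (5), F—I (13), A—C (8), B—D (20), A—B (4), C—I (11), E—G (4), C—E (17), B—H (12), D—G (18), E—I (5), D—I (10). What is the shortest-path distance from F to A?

9

A few of the F→A routes:
F -> G -> E -> I -> C -> A: 4 + 4 + 5 + 11 + 8 = 32
F -> I -> E -> G -> A: 13 + 5 + 4 + 5 = 27
F -> I -> C -> A: 13 + 11 + 8 = 32
F -> G -> A: 4 + 5 = 9
The minimum is 9.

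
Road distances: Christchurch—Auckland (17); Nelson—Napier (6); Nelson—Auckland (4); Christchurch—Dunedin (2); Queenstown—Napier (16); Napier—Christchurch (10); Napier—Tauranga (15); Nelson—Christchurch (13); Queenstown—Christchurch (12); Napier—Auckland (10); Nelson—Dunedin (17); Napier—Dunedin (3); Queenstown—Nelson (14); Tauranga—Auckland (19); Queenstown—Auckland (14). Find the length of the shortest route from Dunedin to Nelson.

9

Checking several routes:
Dunedin -> Christchurch -> Nelson: 2 + 13 = 15
Dunedin -> Napier -> Nelson: 3 + 6 = 9
Dunedin -> Nelson: 17
Dunedin -> Napier -> Auckland -> Nelson: 3 + 10 + 4 = 17
Dunedin -> Christchurch -> Napier -> Nelson: 2 + 10 + 6 = 18
Shortest: 9.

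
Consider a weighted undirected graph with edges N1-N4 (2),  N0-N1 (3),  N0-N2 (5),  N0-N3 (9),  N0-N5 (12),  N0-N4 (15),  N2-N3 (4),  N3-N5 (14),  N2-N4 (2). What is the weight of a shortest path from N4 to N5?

17

Checking several routes:
N4 - N1 - N0 - N5: 2 + 3 + 12 = 17
N4 - N2 - N0 - N5: 2 + 5 + 12 = 19
N4 - N2 - N3 - N5: 2 + 4 + 14 = 20
The minimum is 17.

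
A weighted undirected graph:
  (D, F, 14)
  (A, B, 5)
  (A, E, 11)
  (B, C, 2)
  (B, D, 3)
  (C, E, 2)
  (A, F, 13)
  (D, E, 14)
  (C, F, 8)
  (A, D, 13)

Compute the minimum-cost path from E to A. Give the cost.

9

Comparing a few candidate routes:
E → A: 11
E → C → B → D → A: 2 + 2 + 3 + 13 = 20
E → C → B → A: 2 + 2 + 5 = 9
The minimum is 9.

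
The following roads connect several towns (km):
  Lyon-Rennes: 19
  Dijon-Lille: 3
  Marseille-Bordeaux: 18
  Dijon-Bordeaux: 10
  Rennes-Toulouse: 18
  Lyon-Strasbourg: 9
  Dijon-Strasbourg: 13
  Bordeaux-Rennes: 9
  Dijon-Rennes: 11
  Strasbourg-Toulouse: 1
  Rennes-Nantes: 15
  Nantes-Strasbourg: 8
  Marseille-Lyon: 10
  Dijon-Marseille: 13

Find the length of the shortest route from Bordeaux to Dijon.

10

Comparing a few candidate routes:
Bordeaux → Rennes → Dijon: 9 + 11 = 20
Bordeaux → Marseille → Dijon: 18 + 13 = 31
Bordeaux → Rennes → Toulouse → Strasbourg → Dijon: 9 + 18 + 1 + 13 = 41
Bordeaux → Dijon: 10
Bordeaux → Rennes → Nantes → Strasbourg → Dijon: 9 + 15 + 8 + 13 = 45
Shortest: 10 km.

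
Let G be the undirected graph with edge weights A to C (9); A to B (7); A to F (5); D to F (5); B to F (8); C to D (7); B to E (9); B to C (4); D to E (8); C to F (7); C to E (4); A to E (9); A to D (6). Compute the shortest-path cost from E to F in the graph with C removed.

13

A few of the E→F routes:
E→A→F: 9 + 5 = 14
E→B→F: 9 + 8 = 17
E→D→F: 8 + 5 = 13
Best route has total 13.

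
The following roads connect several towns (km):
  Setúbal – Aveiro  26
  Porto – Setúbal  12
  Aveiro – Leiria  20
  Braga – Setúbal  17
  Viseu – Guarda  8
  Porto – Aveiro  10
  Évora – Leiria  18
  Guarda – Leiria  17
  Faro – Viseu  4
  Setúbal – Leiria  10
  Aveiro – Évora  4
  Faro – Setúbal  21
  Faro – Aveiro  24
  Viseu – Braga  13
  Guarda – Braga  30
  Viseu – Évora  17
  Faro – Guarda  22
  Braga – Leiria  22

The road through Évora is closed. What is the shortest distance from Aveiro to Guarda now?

36

Checking several routes:
Aveiro - Faro - Guarda: 24 + 22 = 46
Aveiro - Leiria - Guarda: 20 + 17 = 37
Aveiro - Faro - Viseu - Guarda: 24 + 4 + 8 = 36
Best route has total 36 km.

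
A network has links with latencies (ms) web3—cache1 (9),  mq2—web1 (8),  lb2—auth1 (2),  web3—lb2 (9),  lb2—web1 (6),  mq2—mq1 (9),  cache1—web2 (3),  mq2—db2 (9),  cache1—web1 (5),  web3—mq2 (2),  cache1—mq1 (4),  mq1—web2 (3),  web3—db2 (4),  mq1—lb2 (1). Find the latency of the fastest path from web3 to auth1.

Some routes from web3 to auth1:
web3 -> cache1 -> mq1 -> lb2 -> auth1: 9 + 4 + 1 + 2 = 16
web3 -> mq2 -> mq1 -> lb2 -> auth1: 2 + 9 + 1 + 2 = 14
web3 -> mq2 -> web1 -> lb2 -> auth1: 2 + 8 + 6 + 2 = 18
web3 -> lb2 -> auth1: 9 + 2 = 11
web3 -> cache1 -> web2 -> mq1 -> lb2 -> auth1: 9 + 3 + 3 + 1 + 2 = 18
Best route has total 11 ms.

11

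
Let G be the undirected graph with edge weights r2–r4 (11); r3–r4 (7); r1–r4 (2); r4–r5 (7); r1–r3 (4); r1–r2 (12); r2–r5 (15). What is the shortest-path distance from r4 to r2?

11

Paths from r4 to r2:
r4→r5→r2: 7 + 15 = 22
r4→r3→r1→r2: 7 + 4 + 12 = 23
r4→r2: 11
r4→r1→r2: 2 + 12 = 14
The minimum is 11.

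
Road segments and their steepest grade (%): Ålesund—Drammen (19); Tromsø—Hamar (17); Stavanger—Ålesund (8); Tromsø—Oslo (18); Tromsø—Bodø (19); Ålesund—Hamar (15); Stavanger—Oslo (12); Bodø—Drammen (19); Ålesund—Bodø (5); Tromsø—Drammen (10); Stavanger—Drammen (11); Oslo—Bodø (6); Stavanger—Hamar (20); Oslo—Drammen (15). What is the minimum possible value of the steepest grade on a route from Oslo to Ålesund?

6

Checking several routes:
Oslo→Bodø→Ålesund: max(6, 5) = 6
Oslo→Drammen→Stavanger→Ålesund: max(15, 11, 8) = 15
Oslo→Stavanger→Ålesund: max(12, 8) = 12
Oslo→Drammen→Tromsø→Hamar→Ålesund: max(15, 10, 17, 15) = 17
The minimum achievable maximum is 6%.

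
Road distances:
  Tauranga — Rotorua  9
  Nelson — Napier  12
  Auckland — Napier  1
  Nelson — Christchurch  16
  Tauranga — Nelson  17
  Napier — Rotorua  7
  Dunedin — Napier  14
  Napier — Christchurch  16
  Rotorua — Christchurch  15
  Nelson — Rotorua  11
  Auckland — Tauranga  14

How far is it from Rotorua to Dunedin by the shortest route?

Some routes from Rotorua to Dunedin:
Rotorua → Napier → Dunedin: 7 + 14 = 21
Rotorua → Christchurch → Napier → Dunedin: 15 + 16 + 14 = 45
Rotorua → Tauranga → Auckland → Napier → Dunedin: 9 + 14 + 1 + 14 = 38
Rotorua → Nelson → Napier → Dunedin: 11 + 12 + 14 = 37
The minimum is 21.

21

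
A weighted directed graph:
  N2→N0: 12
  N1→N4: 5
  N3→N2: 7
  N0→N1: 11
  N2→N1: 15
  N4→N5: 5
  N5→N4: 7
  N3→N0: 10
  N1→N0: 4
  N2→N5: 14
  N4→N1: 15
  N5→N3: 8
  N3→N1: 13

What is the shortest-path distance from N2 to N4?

20

Candidate routes:
N2 → N5 → N3 → N0 → N1 → N4: 14 + 8 + 10 + 11 + 5 = 48
N2 → N0 → N1 → N4: 12 + 11 + 5 = 28
N2 → N1 → N4: 15 + 5 = 20
N2 → N5 → N4: 14 + 7 = 21
N2 → N5 → N3 → N1 → N4: 14 + 8 + 13 + 5 = 40
Shortest: 20.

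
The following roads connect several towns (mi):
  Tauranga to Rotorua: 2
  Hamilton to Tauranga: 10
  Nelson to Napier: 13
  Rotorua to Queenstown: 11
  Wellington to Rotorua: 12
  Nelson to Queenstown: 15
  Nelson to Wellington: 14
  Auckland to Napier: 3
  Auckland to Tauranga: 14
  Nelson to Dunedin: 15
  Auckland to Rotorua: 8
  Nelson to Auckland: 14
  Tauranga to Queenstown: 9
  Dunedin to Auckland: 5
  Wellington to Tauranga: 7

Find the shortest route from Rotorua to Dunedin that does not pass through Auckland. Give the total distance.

Some routes from Rotorua to Dunedin avoiding Auckland:
Rotorua -> Tauranga -> Wellington -> Nelson -> Dunedin: 2 + 7 + 14 + 15 = 38
Rotorua -> Queenstown -> Nelson -> Dunedin: 11 + 15 + 15 = 41
Rotorua -> Tauranga -> Queenstown -> Nelson -> Dunedin: 2 + 9 + 15 + 15 = 41
Shortest: 38 mi.

38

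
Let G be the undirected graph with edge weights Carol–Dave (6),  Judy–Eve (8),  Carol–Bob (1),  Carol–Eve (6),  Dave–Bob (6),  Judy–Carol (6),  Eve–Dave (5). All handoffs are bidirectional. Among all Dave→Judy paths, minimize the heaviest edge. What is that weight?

A few of the Dave→Judy routes:
Dave→Eve→Judy: max(5, 8) = 8
Dave→Bob→Carol→Judy: max(6, 1, 6) = 6
Dave→Eve→Carol→Judy: max(5, 6, 6) = 6
Dave→Bob→Carol→Eve→Judy: max(6, 1, 6, 8) = 8
Dave→Carol→Judy: max(6, 6) = 6
The minimum achievable maximum is 6.

6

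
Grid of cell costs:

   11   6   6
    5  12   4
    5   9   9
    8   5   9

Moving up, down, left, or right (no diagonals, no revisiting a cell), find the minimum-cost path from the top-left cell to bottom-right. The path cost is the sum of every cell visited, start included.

43

Take r0c0 r1c0 r2c0 r3c0 r3c1 r3c2 for a total of 11 + 5 + 5 + 8 + 5 + 9 = 43.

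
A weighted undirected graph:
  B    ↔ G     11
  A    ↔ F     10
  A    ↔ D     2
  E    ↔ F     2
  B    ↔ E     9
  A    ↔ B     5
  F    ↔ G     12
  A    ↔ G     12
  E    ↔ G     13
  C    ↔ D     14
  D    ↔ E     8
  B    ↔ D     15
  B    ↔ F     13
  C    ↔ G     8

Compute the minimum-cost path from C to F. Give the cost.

20

A few of the C→F routes:
C→G→E→F: 8 + 13 + 2 = 23
C→D→A→F: 14 + 2 + 10 = 26
C→G→F: 8 + 12 = 20
C→G→B→E→F: 8 + 11 + 9 + 2 = 30
C→D→E→F: 14 + 8 + 2 = 24
The minimum is 20.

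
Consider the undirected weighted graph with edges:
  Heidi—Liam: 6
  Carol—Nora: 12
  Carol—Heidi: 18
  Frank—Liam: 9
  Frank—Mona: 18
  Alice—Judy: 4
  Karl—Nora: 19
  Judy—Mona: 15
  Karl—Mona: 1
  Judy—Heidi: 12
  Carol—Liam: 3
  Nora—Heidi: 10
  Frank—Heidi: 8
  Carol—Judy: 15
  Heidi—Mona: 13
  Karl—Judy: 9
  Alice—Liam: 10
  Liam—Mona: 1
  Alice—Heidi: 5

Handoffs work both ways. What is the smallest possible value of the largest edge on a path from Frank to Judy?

8

Checking several routes:
Frank -> Heidi -> Alice -> Judy: max(8, 5, 4) = 8
Frank -> Liam -> Heidi -> Alice -> Judy: max(9, 6, 5, 4) = 9
Frank -> Heidi -> Liam -> Mona -> Karl -> Judy: max(8, 6, 1, 1, 9) = 9
Frank -> Liam -> Mona -> Karl -> Judy: max(9, 1, 1, 9) = 9
Smallest bottleneck: 8.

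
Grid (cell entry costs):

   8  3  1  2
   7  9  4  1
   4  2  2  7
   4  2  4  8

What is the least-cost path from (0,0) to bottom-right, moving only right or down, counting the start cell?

30

Take [0,0] → [0,1] → [0,2] → [0,3] → [1,3] → [2,3] → [3,3] for a total of 8 + 3 + 1 + 2 + 1 + 7 + 8 = 30.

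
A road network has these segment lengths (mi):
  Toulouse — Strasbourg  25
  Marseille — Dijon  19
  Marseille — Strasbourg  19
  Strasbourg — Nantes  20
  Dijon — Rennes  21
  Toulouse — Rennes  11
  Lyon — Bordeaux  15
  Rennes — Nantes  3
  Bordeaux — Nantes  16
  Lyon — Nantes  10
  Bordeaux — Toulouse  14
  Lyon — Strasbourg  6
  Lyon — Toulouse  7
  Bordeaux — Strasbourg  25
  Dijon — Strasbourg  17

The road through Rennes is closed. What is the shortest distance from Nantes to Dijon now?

Some routes from Nantes to Dijon avoiding Rennes:
Nantes→Lyon→Strasbourg→Marseille→Dijon: 10 + 6 + 19 + 19 = 54
Nantes→Strasbourg→Dijon: 20 + 17 = 37
Nantes→Lyon→Strasbourg→Dijon: 10 + 6 + 17 = 33
The minimum is 33 mi.

33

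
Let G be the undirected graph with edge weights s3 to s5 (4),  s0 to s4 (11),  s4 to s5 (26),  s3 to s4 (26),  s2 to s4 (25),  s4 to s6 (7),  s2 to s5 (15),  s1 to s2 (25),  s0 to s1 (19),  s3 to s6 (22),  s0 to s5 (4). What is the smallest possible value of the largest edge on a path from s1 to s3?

Checking several routes:
s1 → s2 → s4 → s6 → s3: max(25, 25, 7, 22) = 25
s1 → s0 → s4 → s6 → s3: max(19, 11, 7, 22) = 22
s1 → s2 → s4 → s0 → s5 → s3: max(25, 25, 11, 4, 4) = 25
s1 → s0 → s5 → s3: max(19, 4, 4) = 19
s1 → s2 → s5 → s3: max(25, 15, 4) = 25
Best route has worst link 19.

19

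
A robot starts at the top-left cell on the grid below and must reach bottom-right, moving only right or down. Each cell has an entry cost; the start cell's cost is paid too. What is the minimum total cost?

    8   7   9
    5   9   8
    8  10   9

Take [0,0] → [1,0] → [1,1] → [1,2] → [2,2] for a total of 8 + 5 + 9 + 8 + 9 = 39.
(Top row then right column would cost 41.)

39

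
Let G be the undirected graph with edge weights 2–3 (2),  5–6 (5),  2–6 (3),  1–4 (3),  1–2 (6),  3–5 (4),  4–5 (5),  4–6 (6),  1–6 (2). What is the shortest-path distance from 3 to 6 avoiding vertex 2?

Routes from 3 to 6 avoiding 2:
3 -> 5 -> 6: 4 + 5 = 9
3 -> 5 -> 4 -> 1 -> 6: 4 + 5 + 3 + 2 = 14
3 -> 5 -> 4 -> 6: 4 + 5 + 6 = 15
Best route has total 9.

9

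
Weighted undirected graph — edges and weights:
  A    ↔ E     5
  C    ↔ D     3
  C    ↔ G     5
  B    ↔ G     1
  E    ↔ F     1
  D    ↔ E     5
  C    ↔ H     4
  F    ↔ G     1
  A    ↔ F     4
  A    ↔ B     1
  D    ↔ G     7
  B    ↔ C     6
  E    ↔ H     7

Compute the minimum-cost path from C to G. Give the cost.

Comparing a few candidate routes:
C-D-E-F-G: 3 + 5 + 1 + 1 = 10
C-B-G: 6 + 1 = 7
C-G: 5
C-D-G: 3 + 7 = 10
Shortest: 5.

5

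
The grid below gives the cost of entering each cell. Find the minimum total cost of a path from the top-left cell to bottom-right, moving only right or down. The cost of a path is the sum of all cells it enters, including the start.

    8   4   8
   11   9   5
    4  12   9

Cheapest: r0c0 → r0c1 → r0c2 → r1c2 → r2c2
  8 + 4 + 8 + 5 + 9 = 34

34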